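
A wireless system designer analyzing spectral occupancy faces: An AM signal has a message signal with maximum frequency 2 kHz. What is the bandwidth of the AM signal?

In AM (double-sideband), the bandwidth is twice the message frequency.
BW = 2 * f_m = 2 * 2 kHz = 4 kHz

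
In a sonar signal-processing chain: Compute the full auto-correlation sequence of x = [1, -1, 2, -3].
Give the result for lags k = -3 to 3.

r_xx[k] = sum_m x[m]*x[m+k], indexed from 0, for k = -3 to 3:
  r_xx[-3] = x[3]*x[0] = -3
  r_xx[-2] = x[2]*x[0] + x[3]*x[1] = 5
  r_xx[-1] = x[1]*x[0] + x[2]*x[1] + x[3]*x[2] = -9
  r_xx[0] = x[0]*x[0] + x[1]*x[1] + x[2]*x[2] + x[3]*x[3] = 15
  r_xx[1] = x[0]*x[1] + x[1]*x[2] + x[2]*x[3] = -9
  r_xx[2] = x[0]*x[2] + x[1]*x[3] = 5
  r_xx[3] = x[0]*x[3] = -3
r_xx = [-3, 5, -9, 15, -9, 5, -3]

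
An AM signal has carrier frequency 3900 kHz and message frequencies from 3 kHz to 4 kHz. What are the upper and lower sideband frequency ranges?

Upper sideband (USB) = fc + [fm_low, fm_high] = 3900 + [3, 4] = [3903, 3904] kHz
Lower sideband (LSB) = fc - [fm_high, fm_low] = 3900 - [4, 3] = [3896, 3897] kHz
Total occupied spectrum: 3896 kHz to 3904 kHz (plus carrier at 3900 kHz)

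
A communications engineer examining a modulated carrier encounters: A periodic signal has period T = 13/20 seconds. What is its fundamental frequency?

The fundamental frequency is the reciprocal of the period.
f = 1/T = 1/(13/20) = 20/13 Hz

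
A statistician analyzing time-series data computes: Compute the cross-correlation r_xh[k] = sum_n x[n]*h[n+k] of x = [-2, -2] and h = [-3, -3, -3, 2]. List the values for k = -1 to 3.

Both sequences indexed from 0 and zero outside their support.
Lags with overlap: k = -1 to 3.
  r_xh[-1] = x[1]*h[0] = 6
  r_xh[0] = x[0]*h[0] + x[1]*h[1] = 12
  r_xh[1] = x[0]*h[1] + x[1]*h[2] = 12
  r_xh[2] = x[0]*h[2] + x[1]*h[3] = 2
  r_xh[3] = x[0]*h[3] = -4
r_xh = [6, 12, 12, 2, -4] (for k = -1, ..., 3)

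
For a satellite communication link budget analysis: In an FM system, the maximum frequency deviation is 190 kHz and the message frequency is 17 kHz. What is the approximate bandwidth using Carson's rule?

Carson's rule: BW = 2*(delta_f + f_m)
= 2*(190 + 17) kHz = 414 kHz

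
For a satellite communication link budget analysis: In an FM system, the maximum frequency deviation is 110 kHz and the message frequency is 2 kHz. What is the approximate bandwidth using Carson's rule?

Carson's rule: BW = 2*(delta_f + f_m)
= 2*(110 + 2) kHz = 224 kHz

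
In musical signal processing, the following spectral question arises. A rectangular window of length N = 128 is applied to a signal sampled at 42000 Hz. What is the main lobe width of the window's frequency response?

For a rectangular window of length N,
the main lobe width in frequency is 2*f_s/N.
= 2*42000/128 = 2625/4 Hz
This determines the minimum frequency separation for resolving two sinusoids.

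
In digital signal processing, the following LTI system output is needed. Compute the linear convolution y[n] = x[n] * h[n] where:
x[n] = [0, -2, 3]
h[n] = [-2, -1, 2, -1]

y[n] = sum_k x[k]*h[n-k]. Output length = len(x) + len(h) - 1 = 3 + 4 - 1 = 6.
y[0] = 0*-2 = 0
y[1] = -2*-2 + 0*-1 = 4
y[2] = 3*-2 + -2*-1 + 0*2 = -4
y[3] = 3*-1 + -2*2 + 0*-1 = -7
y[4] = 3*2 + -2*-1 = 8
y[5] = 3*-1 = -3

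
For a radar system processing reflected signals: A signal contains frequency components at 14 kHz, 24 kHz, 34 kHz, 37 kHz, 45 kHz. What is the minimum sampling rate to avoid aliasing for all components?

The highest frequency component is f_max = 45 kHz.
Nyquist rate = 2 * f_max = 2 * 45 kHz = 90 kHz.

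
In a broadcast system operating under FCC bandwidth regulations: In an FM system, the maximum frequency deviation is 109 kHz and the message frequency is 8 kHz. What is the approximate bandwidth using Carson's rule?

Carson's rule: BW = 2*(delta_f + f_m)
= 2*(109 + 8) kHz = 234 kHz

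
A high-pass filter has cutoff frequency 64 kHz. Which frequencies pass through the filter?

A high-pass filter passes all frequencies above the cutoff frequency 64 kHz and attenuates lower frequencies.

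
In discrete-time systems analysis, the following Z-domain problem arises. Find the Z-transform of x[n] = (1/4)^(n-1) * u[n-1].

Time-shifting property: if X(z) = Z{x[n]}, then Z{x[n-d]} = z^(-d) * X(z)
X(z) = z/(z - 1/4) for x[n] = (1/4)^n * u[n]
Z{x[n-1]} = z^(-1) * z/(z - 1/4) = 1/(z - 1/4)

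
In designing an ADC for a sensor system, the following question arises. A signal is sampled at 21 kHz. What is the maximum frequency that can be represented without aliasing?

The maximum frequency that can be represented without aliasing
is the Nyquist frequency: f_max = f_s / 2 = 21 kHz / 2 = 21/2 kHz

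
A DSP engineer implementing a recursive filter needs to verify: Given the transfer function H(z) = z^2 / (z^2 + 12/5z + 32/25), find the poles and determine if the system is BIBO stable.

Poles are roots of the denominator: z^2 + 12/5z + 32/25 = 0.
Quadratic formula: z = [-(12/5) +/- sqrt((12/5)^2 - 4*(32/25))] / 2
Discriminant = 144/25 - 128/25 = 16/25; sqrt = 4/5.
z = (-12/5 +/- 4/5) / 2 => z = -4/5 or z = -8/5.
|p1| = 8/5, |p2| = 4/5.
For BIBO stability, all poles must lie inside the unit circle (|p| < 1).
System is UNSTABLE since at least one |p| >= 1.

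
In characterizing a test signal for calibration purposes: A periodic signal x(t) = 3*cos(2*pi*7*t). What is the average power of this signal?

Average power of A*cos(wt) is A^2/2.
P = 3^2 / 2 = 9/2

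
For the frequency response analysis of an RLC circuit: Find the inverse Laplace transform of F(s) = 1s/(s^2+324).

Standard pair: s/(s^2+w^2) <-> cos(wt)*u(t)
With k=1, w=18: f(t) = cos(18t)*u(t)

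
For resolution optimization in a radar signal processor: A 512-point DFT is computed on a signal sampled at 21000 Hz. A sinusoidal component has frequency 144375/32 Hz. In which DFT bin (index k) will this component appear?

DFT frequency resolution = f_s/N = 21000/512 = 2625/64 Hz
Bin index k = f_signal / resolution = 144375/32 / 2625/64 = 110
The signal frequency 144375/32 Hz falls in DFT bin k = 110.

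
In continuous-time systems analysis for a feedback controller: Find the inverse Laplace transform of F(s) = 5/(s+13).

Standard pair: k/(s+a) <-> k*e^(-at)*u(t)
With k=5, a=13: f(t) = 5*e^(-13t)*u(t)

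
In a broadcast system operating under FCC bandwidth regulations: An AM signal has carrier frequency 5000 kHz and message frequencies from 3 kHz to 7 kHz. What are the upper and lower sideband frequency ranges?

Upper sideband (USB) = fc + [fm_low, fm_high] = 5000 + [3, 7] = [5003, 5007] kHz
Lower sideband (LSB) = fc - [fm_high, fm_low] = 5000 - [7, 3] = [4993, 4997] kHz
Total occupied spectrum: 4993 kHz to 5007 kHz (plus carrier at 5000 kHz)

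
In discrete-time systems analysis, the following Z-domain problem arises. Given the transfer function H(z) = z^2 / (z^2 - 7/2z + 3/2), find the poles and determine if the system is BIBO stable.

Poles are roots of the denominator: z^2 - 7/2z + 3/2 = 0.
Quadratic formula: z = [-(-7/2) +/- sqrt((-7/2)^2 - 4*(3/2))] / 2
Discriminant = 49/4 - 6 = 25/4; sqrt = 5/2.
z = (7/2 +/- 5/2) / 2 => z = 3 or z = 1/2.
|p1| = 3, |p2| = 1/2.
For BIBO stability, all poles must lie inside the unit circle (|p| < 1).
System is UNSTABLE since at least one |p| >= 1.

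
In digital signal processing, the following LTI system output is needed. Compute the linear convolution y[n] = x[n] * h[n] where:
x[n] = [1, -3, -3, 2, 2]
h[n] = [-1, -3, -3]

y[n] = sum_k x[k]*h[n-k]. Output length = len(x) + len(h) - 1 = 5 + 3 - 1 = 7.
y[0] = 1*-1 = -1
y[1] = -3*-1 + 1*-3 = 0
y[2] = -3*-1 + -3*-3 + 1*-3 = 9
y[3] = 2*-1 + -3*-3 + -3*-3 = 16
y[4] = 2*-1 + 2*-3 + -3*-3 = 1
y[5] = 2*-3 + 2*-3 = -12
y[6] = 2*-3 = -6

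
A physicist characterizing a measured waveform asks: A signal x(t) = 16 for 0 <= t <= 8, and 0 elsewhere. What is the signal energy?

Energy = integral of |x(t)|^2 dt over the signal duration
= 16^2 * 8 = 256 * 8 = 2048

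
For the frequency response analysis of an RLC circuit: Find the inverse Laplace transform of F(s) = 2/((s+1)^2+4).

Standard pair: w/((s+a)^2+w^2) <-> e^(-at)*sin(wt)*u(t)
With a=1, w=2: f(t) = e^(-t)*sin(2t)*u(t)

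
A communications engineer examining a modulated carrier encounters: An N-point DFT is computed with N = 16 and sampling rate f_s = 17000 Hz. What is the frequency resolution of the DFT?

DFT frequency resolution = f_s / N
= 17000 / 16 = 2125/2 Hz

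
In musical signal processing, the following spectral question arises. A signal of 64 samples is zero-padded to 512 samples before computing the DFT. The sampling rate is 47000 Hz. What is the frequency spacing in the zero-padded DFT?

Original DFT: N = 64, resolution = f_s/N = 47000/64 = 5875/8 Hz
Zero-padded DFT: N = 512, resolution = f_s/N = 47000/512 = 5875/64 Hz
Zero-padding interpolates the spectrum (finer frequency grid)
but does NOT improve the true spectral resolution (ability to resolve close frequencies).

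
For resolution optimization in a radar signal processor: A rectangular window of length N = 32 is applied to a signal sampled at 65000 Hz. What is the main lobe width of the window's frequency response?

For a rectangular window of length N,
the main lobe width in frequency is 2*f_s/N.
= 2*65000/32 = 8125/2 Hz
This determines the minimum frequency separation for resolving two sinusoids.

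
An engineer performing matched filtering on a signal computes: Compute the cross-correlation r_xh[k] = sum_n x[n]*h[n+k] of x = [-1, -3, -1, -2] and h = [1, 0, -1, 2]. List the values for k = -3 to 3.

Both sequences indexed from 0 and zero outside their support.
Lags with overlap: k = -3 to 3.
  r_xh[-3] = x[3]*h[0] = -2
  r_xh[-2] = x[2]*h[0] + x[3]*h[1] = -1
  r_xh[-1] = x[1]*h[0] + x[2]*h[1] + x[3]*h[2] = -1
  r_xh[0] = x[0]*h[0] + x[1]*h[1] + x[2]*h[2] + x[3]*h[3] = -4
  r_xh[1] = x[0]*h[1] + x[1]*h[2] + x[2]*h[3] = 1
  r_xh[2] = x[0]*h[2] + x[1]*h[3] = -5
  r_xh[3] = x[0]*h[3] = -2
r_xh = [-2, -1, -1, -4, 1, -5, -2] (for k = -3, ..., 3)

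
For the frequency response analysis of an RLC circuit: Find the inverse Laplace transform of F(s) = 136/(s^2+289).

Standard pair: w/(s^2+w^2) <-> sin(wt)*u(t)
Recognize w^2 = 289, so w = 17; numerator 136 = 8*17.
f(t) = 8*sin(17t)*u(t)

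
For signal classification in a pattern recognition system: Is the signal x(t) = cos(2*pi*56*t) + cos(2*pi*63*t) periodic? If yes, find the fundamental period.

f1 = 56 Hz, f2 = 63 Hz
Period T1 = 1/56, T2 = 1/63
Ratio T1/T2 = 63/56, which is rational.
The signal is periodic with fundamental period T = 1/GCD(56,63) = 1/7 s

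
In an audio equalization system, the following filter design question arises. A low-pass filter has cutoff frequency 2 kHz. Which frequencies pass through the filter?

A low-pass filter passes all frequencies below the cutoff frequency 2 kHz and attenuates higher frequencies.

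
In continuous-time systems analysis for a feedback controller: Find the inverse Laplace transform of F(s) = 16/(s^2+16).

Standard pair: w/(s^2+w^2) <-> sin(wt)*u(t)
Recognize w^2 = 16, so w = 4; numerator 16 = 4*4.
f(t) = 4*sin(4t)*u(t)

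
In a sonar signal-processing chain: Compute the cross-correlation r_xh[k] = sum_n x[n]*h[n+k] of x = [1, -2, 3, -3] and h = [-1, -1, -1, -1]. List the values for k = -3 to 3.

Both sequences indexed from 0 and zero outside their support.
Lags with overlap: k = -3 to 3.
  r_xh[-3] = x[3]*h[0] = 3
  r_xh[-2] = x[2]*h[0] + x[3]*h[1] = 0
  r_xh[-1] = x[1]*h[0] + x[2]*h[1] + x[3]*h[2] = 2
  r_xh[0] = x[0]*h[0] + x[1]*h[1] + x[2]*h[2] + x[3]*h[3] = 1
  r_xh[1] = x[0]*h[1] + x[1]*h[2] + x[2]*h[3] = -2
  r_xh[2] = x[0]*h[2] + x[1]*h[3] = 1
  r_xh[3] = x[0]*h[3] = -1
r_xh = [3, 0, 2, 1, -2, 1, -1] (for k = -3, ..., 3)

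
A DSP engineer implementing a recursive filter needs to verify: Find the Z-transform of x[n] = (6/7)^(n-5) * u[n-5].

Time-shifting property: if X(z) = Z{x[n]}, then Z{x[n-d]} = z^(-d) * X(z)
X(z) = z/(z - 6/7) for x[n] = (6/7)^n * u[n]
Z{x[n-5]} = z^(-5) * z/(z - 6/7) = z^(-4)/(z - 6/7)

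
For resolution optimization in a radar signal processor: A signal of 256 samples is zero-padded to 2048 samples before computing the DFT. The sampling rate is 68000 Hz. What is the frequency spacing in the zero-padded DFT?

Original DFT: N = 256, resolution = f_s/N = 68000/256 = 2125/8 Hz
Zero-padded DFT: N = 2048, resolution = f_s/N = 68000/2048 = 2125/64 Hz
Zero-padding interpolates the spectrum (finer frequency grid)
but does NOT improve the true spectral resolution (ability to resolve close frequencies).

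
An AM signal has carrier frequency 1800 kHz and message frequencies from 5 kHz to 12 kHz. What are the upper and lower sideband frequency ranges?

Upper sideband (USB) = fc + [fm_low, fm_high] = 1800 + [5, 12] = [1805, 1812] kHz
Lower sideband (LSB) = fc - [fm_high, fm_low] = 1800 - [12, 5] = [1788, 1795] kHz
Total occupied spectrum: 1788 kHz to 1812 kHz (plus carrier at 1800 kHz)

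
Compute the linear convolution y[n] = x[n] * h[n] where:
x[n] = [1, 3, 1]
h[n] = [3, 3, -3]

y[n] = sum_k x[k]*h[n-k]. Output length = len(x) + len(h) - 1 = 3 + 3 - 1 = 5.
y[0] = 1*3 = 3
y[1] = 3*3 + 1*3 = 12
y[2] = 1*3 + 3*3 + 1*-3 = 9
y[3] = 1*3 + 3*-3 = -6
y[4] = 1*-3 = -3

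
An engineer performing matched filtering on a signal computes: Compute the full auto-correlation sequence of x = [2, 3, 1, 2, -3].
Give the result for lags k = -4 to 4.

r_xx[k] = sum_m x[m]*x[m+k], indexed from 0, for k = -4 to 4:
  r_xx[-4] = x[4]*x[0] = -6
  r_xx[-3] = x[3]*x[0] + x[4]*x[1] = -5
  r_xx[-2] = x[2]*x[0] + x[3]*x[1] + x[4]*x[2] = 5
  r_xx[-1] = x[1]*x[0] + x[2]*x[1] + x[3]*x[2] + x[4]*x[3] = 5
  r_xx[0] = x[0]*x[0] + x[1]*x[1] + x[2]*x[2] + x[3]*x[3] + x[4]*x[4] = 27
  r_xx[1] = x[0]*x[1] + x[1]*x[2] + x[2]*x[3] + x[3]*x[4] = 5
  r_xx[2] = x[0]*x[2] + x[1]*x[3] + x[2]*x[4] = 5
  r_xx[3] = x[0]*x[3] + x[1]*x[4] = -5
  r_xx[4] = x[0]*x[4] = -6
r_xx = [-6, -5, 5, 5, 27, 5, 5, -5, -6]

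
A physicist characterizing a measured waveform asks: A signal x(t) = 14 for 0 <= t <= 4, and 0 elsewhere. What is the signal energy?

Energy = integral of |x(t)|^2 dt over the signal duration
= 14^2 * 4 = 196 * 4 = 784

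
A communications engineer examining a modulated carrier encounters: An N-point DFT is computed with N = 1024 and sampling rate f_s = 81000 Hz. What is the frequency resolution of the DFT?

DFT frequency resolution = f_s / N
= 81000 / 1024 = 10125/128 Hz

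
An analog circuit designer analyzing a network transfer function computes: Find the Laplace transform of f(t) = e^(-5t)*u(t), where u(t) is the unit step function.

Standard Laplace transform pair:
e^(-at)*u(t) <-> 1/(s+a)
With a = 5: L{e^(-5t)*u(t)} = 1/(s+5), ROC: Re(s) > -5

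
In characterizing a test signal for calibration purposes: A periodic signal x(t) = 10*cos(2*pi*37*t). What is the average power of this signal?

Average power of A*cos(wt) is A^2/2.
P = 10^2 / 2 = 100/2 = 50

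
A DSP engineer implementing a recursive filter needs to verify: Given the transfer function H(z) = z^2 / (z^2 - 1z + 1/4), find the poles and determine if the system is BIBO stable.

Poles are roots of the denominator: z^2 - 1z + 1/4 = 0.
Quadratic formula: z = [-(-1) +/- sqrt((-1)^2 - 4*(1/4))] / 2
Discriminant = 1 - 1 = 0; sqrt = 0.
z = (1 +/- 0) / 2 = 1/2 (repeated root).
|p1| = 1/2, |p2| = 1/2.
For BIBO stability, all poles must lie inside the unit circle (|p| < 1).
System is STABLE since both |p| < 1.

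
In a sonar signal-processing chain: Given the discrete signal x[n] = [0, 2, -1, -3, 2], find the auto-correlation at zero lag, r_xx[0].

The auto-correlation at zero lag r_xx[0] equals the signal energy.
r_xx[0] = sum of x[n]^2 = 0^2 + 2^2 + (-1)^2 + (-3)^2 + 2^2
= 0 + 4 + 1 + 9 + 4 = 18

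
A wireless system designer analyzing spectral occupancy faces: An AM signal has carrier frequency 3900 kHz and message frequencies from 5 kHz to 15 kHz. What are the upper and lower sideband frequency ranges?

Upper sideband (USB) = fc + [fm_low, fm_high] = 3900 + [5, 15] = [3905, 3915] kHz
Lower sideband (LSB) = fc - [fm_high, fm_low] = 3900 - [15, 5] = [3885, 3895] kHz
Total occupied spectrum: 3885 kHz to 3915 kHz (plus carrier at 3900 kHz)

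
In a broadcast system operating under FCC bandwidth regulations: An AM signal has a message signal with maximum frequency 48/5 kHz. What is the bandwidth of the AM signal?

In AM (double-sideband), the bandwidth is twice the message frequency.
BW = 2 * f_m = 2 * 48/5 kHz = 96/5 kHz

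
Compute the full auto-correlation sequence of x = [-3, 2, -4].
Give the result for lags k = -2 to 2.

r_xx[k] = sum_m x[m]*x[m+k], indexed from 0, for k = -2 to 2:
  r_xx[-2] = x[2]*x[0] = 12
  r_xx[-1] = x[1]*x[0] + x[2]*x[1] = -14
  r_xx[0] = x[0]*x[0] + x[1]*x[1] + x[2]*x[2] = 29
  r_xx[1] = x[0]*x[1] + x[1]*x[2] = -14
  r_xx[2] = x[0]*x[2] = 12
r_xx = [12, -14, 29, -14, 12]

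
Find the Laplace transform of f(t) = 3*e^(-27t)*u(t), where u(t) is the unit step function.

Standard Laplace transform pair:
e^(-at)*u(t) <-> 1/(s+a)
With a = 27: L{3*e^(-27t)*u(t)} = 3/(s+27), ROC: Re(s) > -27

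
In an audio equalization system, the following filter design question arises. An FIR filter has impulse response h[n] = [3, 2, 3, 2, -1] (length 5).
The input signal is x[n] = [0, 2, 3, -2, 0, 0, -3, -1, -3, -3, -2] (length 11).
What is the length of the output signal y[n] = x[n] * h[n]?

For linear convolution, the output length is:
len(y) = len(x) + len(h) - 1 = 11 + 5 - 1 = 15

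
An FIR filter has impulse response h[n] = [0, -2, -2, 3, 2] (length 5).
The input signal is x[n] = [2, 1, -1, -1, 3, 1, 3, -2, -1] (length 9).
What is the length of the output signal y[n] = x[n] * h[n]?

For linear convolution, the output length is:
len(y) = len(x) + len(h) - 1 = 9 + 5 - 1 = 13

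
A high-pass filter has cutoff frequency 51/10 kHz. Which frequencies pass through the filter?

A high-pass filter passes all frequencies above the cutoff frequency 51/10 kHz and attenuates lower frequencies.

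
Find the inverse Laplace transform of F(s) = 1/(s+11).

Standard pair: k/(s+a) <-> k*e^(-at)*u(t)
With k=1, a=11: f(t) = e^(-11t)*u(t)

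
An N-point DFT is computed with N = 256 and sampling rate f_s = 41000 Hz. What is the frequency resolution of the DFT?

DFT frequency resolution = f_s / N
= 41000 / 256 = 5125/32 Hz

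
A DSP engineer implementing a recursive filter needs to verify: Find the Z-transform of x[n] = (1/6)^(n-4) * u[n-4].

Time-shifting property: if X(z) = Z{x[n]}, then Z{x[n-d]} = z^(-d) * X(z)
X(z) = z/(z - 1/6) for x[n] = (1/6)^n * u[n]
Z{x[n-4]} = z^(-4) * z/(z - 1/6) = z^(-3)/(z - 1/6)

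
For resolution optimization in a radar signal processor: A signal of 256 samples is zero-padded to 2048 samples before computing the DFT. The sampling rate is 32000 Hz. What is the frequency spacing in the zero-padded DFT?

Original DFT: N = 256, resolution = f_s/N = 32000/256 = 125 Hz
Zero-padded DFT: N = 2048, resolution = f_s/N = 32000/2048 = 125/8 Hz
Zero-padding interpolates the spectrum (finer frequency grid)
but does NOT improve the true spectral resolution (ability to resolve close frequencies).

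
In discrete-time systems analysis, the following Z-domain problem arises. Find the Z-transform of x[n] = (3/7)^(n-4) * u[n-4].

Time-shifting property: if X(z) = Z{x[n]}, then Z{x[n-d]} = z^(-d) * X(z)
X(z) = z/(z - 3/7) for x[n] = (3/7)^n * u[n]
Z{x[n-4]} = z^(-4) * z/(z - 3/7) = z^(-3)/(z - 3/7)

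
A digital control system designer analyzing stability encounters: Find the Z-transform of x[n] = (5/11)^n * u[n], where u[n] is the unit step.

The Z-transform of a^n * u[n] is z/(z-a) for |z| > |a|.
Here a = 5/11, so X(z) = z/(z - (5/11)) = 11z/(11z - 5)
ROC: |z| > 5/11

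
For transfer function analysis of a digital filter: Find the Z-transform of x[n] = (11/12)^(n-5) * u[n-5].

Time-shifting property: if X(z) = Z{x[n]}, then Z{x[n-d]} = z^(-d) * X(z)
X(z) = z/(z - 11/12) for x[n] = (11/12)^n * u[n]
Z{x[n-5]} = z^(-5) * z/(z - 11/12) = z^(-4)/(z - 11/12)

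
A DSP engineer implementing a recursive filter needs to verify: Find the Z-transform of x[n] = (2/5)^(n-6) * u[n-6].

Time-shifting property: if X(z) = Z{x[n]}, then Z{x[n-d]} = z^(-d) * X(z)
X(z) = z/(z - 2/5) for x[n] = (2/5)^n * u[n]
Z{x[n-6]} = z^(-6) * z/(z - 2/5) = z^(-5)/(z - 2/5)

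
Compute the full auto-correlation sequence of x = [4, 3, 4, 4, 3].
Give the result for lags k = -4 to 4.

r_xx[k] = sum_m x[m]*x[m+k], indexed from 0, for k = -4 to 4:
  r_xx[-4] = x[4]*x[0] = 12
  r_xx[-3] = x[3]*x[0] + x[4]*x[1] = 25
  r_xx[-2] = x[2]*x[0] + x[3]*x[1] + x[4]*x[2] = 40
  r_xx[-1] = x[1]*x[0] + x[2]*x[1] + x[3]*x[2] + x[4]*x[3] = 52
  r_xx[0] = x[0]*x[0] + x[1]*x[1] + x[2]*x[2] + x[3]*x[3] + x[4]*x[4] = 66
  r_xx[1] = x[0]*x[1] + x[1]*x[2] + x[2]*x[3] + x[3]*x[4] = 52
  r_xx[2] = x[0]*x[2] + x[1]*x[3] + x[2]*x[4] = 40
  r_xx[3] = x[0]*x[3] + x[1]*x[4] = 25
  r_xx[4] = x[0]*x[4] = 12
r_xx = [12, 25, 40, 52, 66, 52, 40, 25, 12]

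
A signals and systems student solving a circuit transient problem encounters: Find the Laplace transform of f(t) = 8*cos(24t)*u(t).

Standard pair: cos(wt)*u(t) <-> s/(s^2+w^2)
With w = 24: L{8*cos(24t)*u(t)} = 8s/(s^2+576)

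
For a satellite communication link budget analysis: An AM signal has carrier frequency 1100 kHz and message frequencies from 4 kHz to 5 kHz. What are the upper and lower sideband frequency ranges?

Upper sideband (USB) = fc + [fm_low, fm_high] = 1100 + [4, 5] = [1104, 1105] kHz
Lower sideband (LSB) = fc - [fm_high, fm_low] = 1100 - [5, 4] = [1095, 1096] kHz
Total occupied spectrum: 1095 kHz to 1105 kHz (plus carrier at 1100 kHz)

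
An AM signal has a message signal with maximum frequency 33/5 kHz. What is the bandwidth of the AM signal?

In AM (double-sideband), the bandwidth is twice the message frequency.
BW = 2 * f_m = 2 * 33/5 kHz = 66/5 kHz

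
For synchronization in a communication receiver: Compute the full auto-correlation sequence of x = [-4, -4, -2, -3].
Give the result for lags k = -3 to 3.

r_xx[k] = sum_m x[m]*x[m+k], indexed from 0, for k = -3 to 3:
  r_xx[-3] = x[3]*x[0] = 12
  r_xx[-2] = x[2]*x[0] + x[3]*x[1] = 20
  r_xx[-1] = x[1]*x[0] + x[2]*x[1] + x[3]*x[2] = 30
  r_xx[0] = x[0]*x[0] + x[1]*x[1] + x[2]*x[2] + x[3]*x[3] = 45
  r_xx[1] = x[0]*x[1] + x[1]*x[2] + x[2]*x[3] = 30
  r_xx[2] = x[0]*x[2] + x[1]*x[3] = 20
  r_xx[3] = x[0]*x[3] = 12
r_xx = [12, 20, 30, 45, 30, 20, 12]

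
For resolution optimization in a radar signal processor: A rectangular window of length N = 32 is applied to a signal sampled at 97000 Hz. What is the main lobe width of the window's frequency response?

For a rectangular window of length N,
the main lobe width in frequency is 2*f_s/N.
= 2*97000/32 = 12125/2 Hz
This determines the minimum frequency separation for resolving two sinusoids.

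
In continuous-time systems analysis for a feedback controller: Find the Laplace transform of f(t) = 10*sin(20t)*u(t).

Standard pair: sin(wt)*u(t) <-> w/(s^2+w^2)
With w = 20: L{10*sin(20t)*u(t)} = 200/(s^2+400)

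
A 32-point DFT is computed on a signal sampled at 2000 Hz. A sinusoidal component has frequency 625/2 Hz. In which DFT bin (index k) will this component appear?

DFT frequency resolution = f_s/N = 2000/32 = 125/2 Hz
Bin index k = f_signal / resolution = 625/2 / 125/2 = 5
The signal frequency 625/2 Hz falls in DFT bin k = 5.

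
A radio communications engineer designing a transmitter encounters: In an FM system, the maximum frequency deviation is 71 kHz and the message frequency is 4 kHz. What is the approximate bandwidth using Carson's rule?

Carson's rule: BW = 2*(delta_f + f_m)
= 2*(71 + 4) kHz = 150 kHz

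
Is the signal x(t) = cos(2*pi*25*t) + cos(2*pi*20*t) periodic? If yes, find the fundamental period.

f1 = 25 Hz, f2 = 20 Hz
Period T1 = 1/25, T2 = 1/20
Ratio T1/T2 = 20/25, which is rational.
The signal is periodic with fundamental period T = 1/GCD(25,20) = 1/5 s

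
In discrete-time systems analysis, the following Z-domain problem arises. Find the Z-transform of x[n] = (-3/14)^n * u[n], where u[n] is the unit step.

The Z-transform of a^n * u[n] is z/(z-a) for |z| > |a|.
Here a = -3/14, so X(z) = z/(z - (-3/14)) = 14z/(14z + 3)
ROC: |z| > 3/14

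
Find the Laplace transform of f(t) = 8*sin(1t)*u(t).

Standard pair: sin(wt)*u(t) <-> w/(s^2+w^2)
With w = 1: L{8*sin(1t)*u(t)} = 8/(s^2+1)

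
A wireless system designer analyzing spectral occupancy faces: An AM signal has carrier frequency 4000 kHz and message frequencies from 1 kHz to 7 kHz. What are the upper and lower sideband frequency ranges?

Upper sideband (USB) = fc + [fm_low, fm_high] = 4000 + [1, 7] = [4001, 4007] kHz
Lower sideband (LSB) = fc - [fm_high, fm_low] = 4000 - [7, 1] = [3993, 3999] kHz
Total occupied spectrum: 3993 kHz to 4007 kHz (plus carrier at 4000 kHz)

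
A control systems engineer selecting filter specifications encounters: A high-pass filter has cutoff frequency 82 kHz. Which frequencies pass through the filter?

A high-pass filter passes all frequencies above the cutoff frequency 82 kHz and attenuates lower frequencies.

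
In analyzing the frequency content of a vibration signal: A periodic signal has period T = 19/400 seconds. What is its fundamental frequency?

The fundamental frequency is the reciprocal of the period.
f = 1/T = 1/(19/400) = 400/19 Hz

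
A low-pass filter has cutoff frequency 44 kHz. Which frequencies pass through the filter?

A low-pass filter passes all frequencies below the cutoff frequency 44 kHz and attenuates higher frequencies.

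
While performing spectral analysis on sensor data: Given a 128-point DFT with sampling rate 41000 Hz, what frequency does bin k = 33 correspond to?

The frequency of DFT bin k is: f_k = k * f_s / N
f_33 = 33 * 41000 / 128 = 169125/16 Hz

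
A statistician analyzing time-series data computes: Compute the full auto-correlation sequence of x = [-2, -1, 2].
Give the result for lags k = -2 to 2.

r_xx[k] = sum_m x[m]*x[m+k], indexed from 0, for k = -2 to 2:
  r_xx[-2] = x[2]*x[0] = -4
  r_xx[-1] = x[1]*x[0] + x[2]*x[1] = 0
  r_xx[0] = x[0]*x[0] + x[1]*x[1] + x[2]*x[2] = 9
  r_xx[1] = x[0]*x[1] + x[1]*x[2] = 0
  r_xx[2] = x[0]*x[2] = -4
r_xx = [-4, 0, 9, 0, -4]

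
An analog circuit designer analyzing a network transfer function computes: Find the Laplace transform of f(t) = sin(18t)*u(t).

Standard pair: sin(wt)*u(t) <-> w/(s^2+w^2)
With w = 18: L{sin(18t)*u(t)} = 18/(s^2+324)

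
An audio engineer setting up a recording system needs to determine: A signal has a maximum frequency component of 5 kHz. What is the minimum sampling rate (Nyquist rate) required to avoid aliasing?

By the Nyquist-Shannon sampling theorem,
the minimum sampling rate (Nyquist rate) must be at least 2 * f_max.
Nyquist rate = 2 * 5 kHz = 10 kHz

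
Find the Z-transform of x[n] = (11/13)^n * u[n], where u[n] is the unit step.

The Z-transform of a^n * u[n] is z/(z-a) for |z| > |a|.
Here a = 11/13, so X(z) = z/(z - (11/13)) = 13z/(13z - 11)
ROC: |z| > 11/13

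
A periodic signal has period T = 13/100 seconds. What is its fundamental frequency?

The fundamental frequency is the reciprocal of the period.
f = 1/T = 1/(13/100) = 100/13 Hz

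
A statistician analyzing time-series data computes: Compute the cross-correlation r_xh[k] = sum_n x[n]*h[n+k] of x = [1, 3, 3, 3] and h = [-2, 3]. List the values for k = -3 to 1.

Both sequences indexed from 0 and zero outside their support.
Lags with overlap: k = -3 to 1.
  r_xh[-3] = x[3]*h[0] = -6
  r_xh[-2] = x[2]*h[0] + x[3]*h[1] = 3
  r_xh[-1] = x[1]*h[0] + x[2]*h[1] = 3
  r_xh[0] = x[0]*h[0] + x[1]*h[1] = 7
  r_xh[1] = x[0]*h[1] = 3
r_xh = [-6, 3, 3, 7, 3] (for k = -3, ..., 1)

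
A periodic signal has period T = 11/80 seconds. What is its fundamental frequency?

The fundamental frequency is the reciprocal of the period.
f = 1/T = 1/(11/80) = 80/11 Hz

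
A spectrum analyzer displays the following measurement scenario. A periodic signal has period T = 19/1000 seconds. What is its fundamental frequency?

The fundamental frequency is the reciprocal of the period.
f = 1/T = 1/(19/1000) = 1000/19 Hz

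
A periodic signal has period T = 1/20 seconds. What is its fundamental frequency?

The fundamental frequency is the reciprocal of the period.
f = 1/T = 1/(1/20) = 20 Hz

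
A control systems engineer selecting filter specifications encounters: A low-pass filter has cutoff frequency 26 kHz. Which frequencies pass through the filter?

A low-pass filter passes all frequencies below the cutoff frequency 26 kHz and attenuates higher frequencies.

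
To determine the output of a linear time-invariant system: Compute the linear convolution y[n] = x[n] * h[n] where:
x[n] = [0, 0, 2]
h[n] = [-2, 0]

y[n] = sum_k x[k]*h[n-k]. Output length = len(x) + len(h) - 1 = 3 + 2 - 1 = 4.
y[0] = 0*-2 = 0
y[1] = 0*-2 + 0*0 = 0
y[2] = 2*-2 + 0*0 = -4
y[3] = 2*0 = 0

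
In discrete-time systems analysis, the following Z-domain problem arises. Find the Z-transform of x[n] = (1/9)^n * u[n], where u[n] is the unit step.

The Z-transform of a^n * u[n] is z/(z-a) for |z| > |a|.
Here a = 1/9, so X(z) = z/(z - (1/9)) = 9z/(9z - 1)
ROC: |z| > 1/9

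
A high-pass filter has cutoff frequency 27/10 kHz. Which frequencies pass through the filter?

A high-pass filter passes all frequencies above the cutoff frequency 27/10 kHz and attenuates lower frequencies.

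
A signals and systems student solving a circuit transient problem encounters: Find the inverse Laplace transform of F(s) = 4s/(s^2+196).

Standard pair: s/(s^2+w^2) <-> cos(wt)*u(t)
With k=4, w=14: f(t) = 4*cos(14t)*u(t)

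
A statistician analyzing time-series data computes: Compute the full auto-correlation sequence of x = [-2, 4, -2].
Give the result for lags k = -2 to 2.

r_xx[k] = sum_m x[m]*x[m+k], indexed from 0, for k = -2 to 2:
  r_xx[-2] = x[2]*x[0] = 4
  r_xx[-1] = x[1]*x[0] + x[2]*x[1] = -16
  r_xx[0] = x[0]*x[0] + x[1]*x[1] + x[2]*x[2] = 24
  r_xx[1] = x[0]*x[1] + x[1]*x[2] = -16
  r_xx[2] = x[0]*x[2] = 4
r_xx = [4, -16, 24, -16, 4]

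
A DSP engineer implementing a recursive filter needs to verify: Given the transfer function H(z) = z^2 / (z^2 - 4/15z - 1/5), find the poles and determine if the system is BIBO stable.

Poles are roots of the denominator: z^2 - 4/15z - 1/5 = 0.
Quadratic formula: z = [-(-4/15) +/- sqrt((-4/15)^2 - 4*(-1/5))] / 2
Discriminant = 16/225 + 4/5 = 196/225; sqrt = 14/15.
z = (4/15 +/- 14/15) / 2 => z = 3/5 or z = -1/3.
|p1| = 3/5, |p2| = 1/3.
For BIBO stability, all poles must lie inside the unit circle (|p| < 1).
System is STABLE since both |p| < 1.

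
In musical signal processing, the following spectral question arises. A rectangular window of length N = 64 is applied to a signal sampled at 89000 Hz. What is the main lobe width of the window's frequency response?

For a rectangular window of length N,
the main lobe width in frequency is 2*f_s/N.
= 2*89000/64 = 11125/4 Hz
This determines the minimum frequency separation for resolving two sinusoids.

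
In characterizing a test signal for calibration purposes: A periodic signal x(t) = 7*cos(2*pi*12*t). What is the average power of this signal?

Average power of A*cos(wt) is A^2/2.
P = 7^2 / 2 = 49/2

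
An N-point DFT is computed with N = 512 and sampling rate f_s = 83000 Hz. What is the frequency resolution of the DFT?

DFT frequency resolution = f_s / N
= 83000 / 512 = 10375/64 Hz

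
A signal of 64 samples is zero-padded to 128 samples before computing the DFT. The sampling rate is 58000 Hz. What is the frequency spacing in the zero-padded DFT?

Original DFT: N = 64, resolution = f_s/N = 58000/64 = 3625/4 Hz
Zero-padded DFT: N = 128, resolution = f_s/N = 58000/128 = 3625/8 Hz
Zero-padding interpolates the spectrum (finer frequency grid)
but does NOT improve the true spectral resolution (ability to resolve close frequencies).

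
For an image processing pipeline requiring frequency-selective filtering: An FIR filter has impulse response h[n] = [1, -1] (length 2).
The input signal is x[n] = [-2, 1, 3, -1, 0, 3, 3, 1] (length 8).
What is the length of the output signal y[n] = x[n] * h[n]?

For linear convolution, the output length is:
len(y) = len(x) + len(h) - 1 = 8 + 2 - 1 = 9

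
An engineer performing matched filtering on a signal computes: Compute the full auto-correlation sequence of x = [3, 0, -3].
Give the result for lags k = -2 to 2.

r_xx[k] = sum_m x[m]*x[m+k], indexed from 0, for k = -2 to 2:
  r_xx[-2] = x[2]*x[0] = -9
  r_xx[-1] = x[1]*x[0] + x[2]*x[1] = 0
  r_xx[0] = x[0]*x[0] + x[1]*x[1] + x[2]*x[2] = 18
  r_xx[1] = x[0]*x[1] + x[1]*x[2] = 0
  r_xx[2] = x[0]*x[2] = -9
r_xx = [-9, 0, 18, 0, -9]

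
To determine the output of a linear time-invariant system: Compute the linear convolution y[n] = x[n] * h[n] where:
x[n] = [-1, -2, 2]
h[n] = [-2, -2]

y[n] = sum_k x[k]*h[n-k]. Output length = len(x) + len(h) - 1 = 3 + 2 - 1 = 4.
y[0] = -1*-2 = 2
y[1] = -2*-2 + -1*-2 = 6
y[2] = 2*-2 + -2*-2 = 0
y[3] = 2*-2 = -4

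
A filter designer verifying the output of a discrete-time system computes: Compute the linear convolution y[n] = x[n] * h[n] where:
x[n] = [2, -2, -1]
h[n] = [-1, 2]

y[n] = sum_k x[k]*h[n-k]. Output length = len(x) + len(h) - 1 = 3 + 2 - 1 = 4.
y[0] = 2*-1 = -2
y[1] = -2*-1 + 2*2 = 6
y[2] = -1*-1 + -2*2 = -3
y[3] = -1*2 = -2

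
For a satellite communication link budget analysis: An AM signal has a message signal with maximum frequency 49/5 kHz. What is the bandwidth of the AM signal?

In AM (double-sideband), the bandwidth is twice the message frequency.
BW = 2 * f_m = 2 * 49/5 kHz = 98/5 kHz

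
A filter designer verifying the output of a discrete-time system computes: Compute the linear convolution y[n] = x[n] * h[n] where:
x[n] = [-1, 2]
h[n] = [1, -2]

y[n] = sum_k x[k]*h[n-k]. Output length = len(x) + len(h) - 1 = 2 + 2 - 1 = 3.
y[0] = -1*1 = -1
y[1] = 2*1 + -1*-2 = 4
y[2] = 2*-2 = -4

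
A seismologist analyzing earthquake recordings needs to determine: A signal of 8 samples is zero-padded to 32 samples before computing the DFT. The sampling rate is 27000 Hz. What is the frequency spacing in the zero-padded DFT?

Original DFT: N = 8, resolution = f_s/N = 27000/8 = 3375 Hz
Zero-padded DFT: N = 32, resolution = f_s/N = 27000/32 = 3375/4 Hz
Zero-padding interpolates the spectrum (finer frequency grid)
but does NOT improve the true spectral resolution (ability to resolve close frequencies).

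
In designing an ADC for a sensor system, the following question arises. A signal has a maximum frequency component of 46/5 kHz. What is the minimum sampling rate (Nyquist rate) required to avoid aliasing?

By the Nyquist-Shannon sampling theorem,
the minimum sampling rate (Nyquist rate) must be at least 2 * f_max.
Nyquist rate = 2 * 46/5 kHz = 92/5 kHz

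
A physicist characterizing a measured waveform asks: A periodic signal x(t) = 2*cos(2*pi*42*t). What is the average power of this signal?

Average power of A*cos(wt) is A^2/2.
P = 2^2 / 2 = 4/2 = 2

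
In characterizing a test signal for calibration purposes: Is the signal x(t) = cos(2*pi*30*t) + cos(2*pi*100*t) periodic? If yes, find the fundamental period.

f1 = 30 Hz, f2 = 100 Hz
Period T1 = 1/30, T2 = 1/100
Ratio T1/T2 = 100/30, which is rational.
The signal is periodic with fundamental period T = 1/GCD(30,100) = 1/10 s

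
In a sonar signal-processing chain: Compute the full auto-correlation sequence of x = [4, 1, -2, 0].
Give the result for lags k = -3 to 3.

r_xx[k] = sum_m x[m]*x[m+k], indexed from 0, for k = -3 to 3:
  r_xx[-3] = x[3]*x[0] = 0
  r_xx[-2] = x[2]*x[0] + x[3]*x[1] = -8
  r_xx[-1] = x[1]*x[0] + x[2]*x[1] + x[3]*x[2] = 2
  r_xx[0] = x[0]*x[0] + x[1]*x[1] + x[2]*x[2] + x[3]*x[3] = 21
  r_xx[1] = x[0]*x[1] + x[1]*x[2] + x[2]*x[3] = 2
  r_xx[2] = x[0]*x[2] + x[1]*x[3] = -8
  r_xx[3] = x[0]*x[3] = 0
r_xx = [0, -8, 2, 21, 2, -8, 0]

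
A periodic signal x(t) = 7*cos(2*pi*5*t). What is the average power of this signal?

Average power of A*cos(wt) is A^2/2.
P = 7^2 / 2 = 49/2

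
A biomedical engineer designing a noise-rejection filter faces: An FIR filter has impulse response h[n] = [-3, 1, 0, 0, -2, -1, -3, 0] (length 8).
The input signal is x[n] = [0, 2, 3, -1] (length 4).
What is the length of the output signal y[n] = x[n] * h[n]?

For linear convolution, the output length is:
len(y) = len(x) + len(h) - 1 = 4 + 8 - 1 = 11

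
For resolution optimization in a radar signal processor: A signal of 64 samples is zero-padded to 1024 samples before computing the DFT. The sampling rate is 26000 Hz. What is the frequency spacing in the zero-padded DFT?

Original DFT: N = 64, resolution = f_s/N = 26000/64 = 1625/4 Hz
Zero-padded DFT: N = 1024, resolution = f_s/N = 26000/1024 = 1625/64 Hz
Zero-padding interpolates the spectrum (finer frequency grid)
but does NOT improve the true spectral resolution (ability to resolve close frequencies).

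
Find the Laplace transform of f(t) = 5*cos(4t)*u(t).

Standard pair: cos(wt)*u(t) <-> s/(s^2+w^2)
With w = 4: L{5*cos(4t)*u(t)} = 5s/(s^2+16)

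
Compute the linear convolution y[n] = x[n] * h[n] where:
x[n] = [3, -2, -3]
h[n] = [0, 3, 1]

y[n] = sum_k x[k]*h[n-k]. Output length = len(x) + len(h) - 1 = 3 + 3 - 1 = 5.
y[0] = 3*0 = 0
y[1] = -2*0 + 3*3 = 9
y[2] = -3*0 + -2*3 + 3*1 = -3
y[3] = -3*3 + -2*1 = -11
y[4] = -3*1 = -3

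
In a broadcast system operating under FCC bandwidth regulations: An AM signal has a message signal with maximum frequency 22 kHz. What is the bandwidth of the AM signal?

In AM (double-sideband), the bandwidth is twice the message frequency.
BW = 2 * f_m = 2 * 22 kHz = 44 kHz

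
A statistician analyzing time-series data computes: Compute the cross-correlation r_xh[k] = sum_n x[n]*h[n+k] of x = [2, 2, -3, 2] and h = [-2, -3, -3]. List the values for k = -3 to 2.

Both sequences indexed from 0 and zero outside their support.
Lags with overlap: k = -3 to 2.
  r_xh[-3] = x[3]*h[0] = -4
  r_xh[-2] = x[2]*h[0] + x[3]*h[1] = 0
  r_xh[-1] = x[1]*h[0] + x[2]*h[1] + x[3]*h[2] = -1
  r_xh[0] = x[0]*h[0] + x[1]*h[1] + x[2]*h[2] = -1
  r_xh[1] = x[0]*h[1] + x[1]*h[2] = -12
  r_xh[2] = x[0]*h[2] = -6
r_xh = [-4, 0, -1, -1, -12, -6] (for k = -3, ..., 2)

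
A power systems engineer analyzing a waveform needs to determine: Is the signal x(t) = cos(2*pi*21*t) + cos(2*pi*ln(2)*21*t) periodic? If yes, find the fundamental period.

f1 = 21 Hz, f2 = 21*ln(2) Hz
Ratio f2/f1 = ln(2), which is irrational.
Since the frequency ratio is irrational, no common period exists.
The signal is not periodic.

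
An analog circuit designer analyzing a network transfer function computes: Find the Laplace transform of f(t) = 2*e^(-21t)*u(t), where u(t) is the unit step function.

Standard Laplace transform pair:
e^(-at)*u(t) <-> 1/(s+a)
With a = 21: L{2*e^(-21t)*u(t)} = 2/(s+21), ROC: Re(s) > -21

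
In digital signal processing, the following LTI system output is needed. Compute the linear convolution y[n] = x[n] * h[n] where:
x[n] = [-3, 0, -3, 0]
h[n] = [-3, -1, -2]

y[n] = sum_k x[k]*h[n-k]. Output length = len(x) + len(h) - 1 = 4 + 3 - 1 = 6.
y[0] = -3*-3 = 9
y[1] = 0*-3 + -3*-1 = 3
y[2] = -3*-3 + 0*-1 + -3*-2 = 15
y[3] = 0*-3 + -3*-1 + 0*-2 = 3
y[4] = 0*-1 + -3*-2 = 6
y[5] = 0*-2 = 0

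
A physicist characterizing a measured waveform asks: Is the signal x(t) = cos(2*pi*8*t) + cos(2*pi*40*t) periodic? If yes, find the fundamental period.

f1 = 8 Hz, f2 = 40 Hz
Period T1 = 1/8, T2 = 1/40
Ratio T1/T2 = 40/8, which is rational.
The signal is periodic with fundamental period T = 1/GCD(8,40) = 1/8 s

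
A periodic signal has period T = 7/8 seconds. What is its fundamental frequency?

The fundamental frequency is the reciprocal of the period.
f = 1/T = 1/(7/8) = 8/7 Hz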